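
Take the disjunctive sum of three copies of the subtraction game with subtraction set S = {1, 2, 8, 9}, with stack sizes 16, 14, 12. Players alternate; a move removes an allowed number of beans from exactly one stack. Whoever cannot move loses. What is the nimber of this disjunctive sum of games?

All stacks use S = {1, 2, 8, 9}:
n :  0  1  2  3  4  5  6  7  8  9 10 11 12 13 14 15 16
G :  0  1  2  0  1  2  0  1  2  3  0  1  2  0  1  2  0
Stack A: G(16) = 0.
Stack B: G(14) = 1.
Stack C: G(12) = 2.
Combined Grundy value = 0 ⊕ 1 ⊕ 2 = 3.

3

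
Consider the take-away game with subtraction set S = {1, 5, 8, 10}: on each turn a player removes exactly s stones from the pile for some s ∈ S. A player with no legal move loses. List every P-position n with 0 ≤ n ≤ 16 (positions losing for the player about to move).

G(0) = 0
G(1) = mex{0} = 1
G(2) = mex{1} = 0
G(3) = mex{0} = 1
G(4) = mex{1} = 0
G(5) = mex{0,0} = 1
G(6) = mex{1,1} = 0
G(7) = mex{0,0} = 1
G(8) = mex{1,1,0} = 2
G(9) = mex{2,0,1} = 3
G(10) = mex{3,1,0,0} = 2
G(11) = mex{2,0,1,1} = 3
G(12) = mex{3,1,0,0} = 2
G(13) = mex{2,2,1,1} = 0
G(14) = mex{0,3,0,0} = 1
G(15) = mex{1,2,1,1} = 0
G(16) = mex{0,3,2,0} = 1
P-positions are exactly the n with G(n) = 0.

0, 2, 4, 6, 13, 15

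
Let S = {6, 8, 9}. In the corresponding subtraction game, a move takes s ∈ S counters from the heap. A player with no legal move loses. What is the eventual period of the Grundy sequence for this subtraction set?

n :  0  1  2  3  4  5  6  7  8  9 10 11 12 13 14 15 16 17 18 19 20 21 22 23 24 25 26 27 28 29 30 31
G :  0  0  0  0  0  0  1  1  1  1  1  1  2  2  2  0  0  0  0  0  0  1  1  1  1  1  1  2  2  2  0  0
G(n+15) = G(n) holds for n = 0,…,8 (a full window of length max(S) = 9), so the sequence is purely periodic with period 15.

15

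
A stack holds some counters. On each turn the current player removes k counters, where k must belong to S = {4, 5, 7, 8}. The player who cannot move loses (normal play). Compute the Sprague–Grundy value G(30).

G(0) = 0
G(1) = mex{} = 0
G(2) = mex{} = 0
G(3) = mex{} = 0
G(4) = mex{0} = 1
G(5) = mex{0,0} = 1
G(6) = mex{0,0} = 1
G(7) = mex{0,0,0} = 1
G(8) = mex{1,0,0,0} = 2
G(9) = mex{1,1,0,0} = 2
G(10) = mex{1,1,0,0} = 2
G(11) = mex{1,1,1,0} = 2
G(12) = mex{2,1,1,1} = 0
G(13) = mex{2,2,1,1} = 0
G(14) = mex{2,2,1,1} = 0
G(15) = mex{2,2,2,1} = 0
G(16) = mex{0,2,2,2} = 1
G(17) = mex{0,0,2,2} = 1
G(18) = mex{0,0,2,2} = 1
G(19) = mex{0,0,0,2} = 1
G(20) = mex{1,0,0,0} = 2
G(21) = mex{1,1,0,0} = 2
G(22) = mex{1,1,0,0} = 2
G(23) = mex{1,1,1,0} = 2
G(24) = mex{2,1,1,1} = 0
G(25) = mex{2,2,1,1} = 0
G(26) = mex{2,2,1,1} = 0
G(27) = mex{2,2,2,1} = 0
G(28) = mex{0,2,2,2} = 1
G(29) = mex{0,0,2,2} = 1
G(30) = mex{0,0,2,2} = 1

1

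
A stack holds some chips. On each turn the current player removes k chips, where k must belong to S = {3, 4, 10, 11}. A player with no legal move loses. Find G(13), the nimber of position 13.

n :  0  1  2  3  4  5  6  7  8  9 10 11 12 13
G :  0  0  0  1  1  1  2  0  0  0  1  1  1  2

2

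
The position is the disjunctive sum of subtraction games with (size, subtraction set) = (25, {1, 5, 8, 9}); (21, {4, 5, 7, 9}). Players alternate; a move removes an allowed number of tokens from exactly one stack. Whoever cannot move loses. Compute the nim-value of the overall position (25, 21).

Stack A, S = {1, 5, 8, 9}:
n :  0  1  2  3  4  5  6  7  8  9 10 11 12 13 14 15 16 17 18 19 20 21 22 23 24 25
G :  0  1  0  1  0  1  0  1  2  3  2  3  2  3  2  3  0  1  0  1  0  1  0  1  2  3
G_A(25) = 3.
Stack B, S = {4, 5, 7, 9}:
n :  0  1  2  3  4  5  6  7  8  9 10 11 12 13 14 15 16 17 18 19 20 21
G :  0  0  0  0  1  1  1  1  2  2  2  2  3  0  0  0  0  1  1  1  1  2
G_B(21) = 2.
Combined Grundy value = 3 ⊕ 2 = 1.

1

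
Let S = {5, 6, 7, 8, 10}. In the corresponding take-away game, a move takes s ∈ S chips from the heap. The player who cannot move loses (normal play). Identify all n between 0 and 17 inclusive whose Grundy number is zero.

G(0) = 0
G(1) = mex{} = 0
G(2) = mex{} = 0
G(3) = mex{} = 0
G(4) = mex{} = 0
G(5) = mex{0} = 1
G(6) = mex{0,0} = 1
G(7) = mex{0,0,0} = 1
G(8) = mex{0,0,0,0} = 1
G(9) = mex{0,0,0,0} = 1
G(10) = mex{1,0,0,0,0} = 2
G(11) = mex{1,1,0,0,0} = 2
G(12) = mex{1,1,1,0,0} = 2
G(13) = mex{1,1,1,1,0} = 2
G(14) = mex{1,1,1,1,0} = 2
G(15) = mex{2,1,1,1,1} = 0
G(16) = mex{2,2,1,1,1} = 0
G(17) = mex{2,2,2,1,1} = 0
P-positions are exactly the n with G(n) = 0.

0, 1, 2, 3, 4, 15, 16, 17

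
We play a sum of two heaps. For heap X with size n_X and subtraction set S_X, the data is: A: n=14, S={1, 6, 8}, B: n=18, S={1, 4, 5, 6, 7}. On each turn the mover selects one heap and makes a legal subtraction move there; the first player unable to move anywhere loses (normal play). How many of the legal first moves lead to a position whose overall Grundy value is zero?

1

Heap A, S = {1, 6, 8}:
n :  0  1  2  3  4  5  6  7  8  9 10 11 12 13 14
G :  0  1  0  1  0  1  2  0  1  0  1  0  1  2  0
G_A(14) = 0.
Heap B, S = {1, 4, 5, 6, 7}:
G(0) = 0
G(1) = mex{0} = 1
G(2) = mex{1} = 0
G(3) = mex{0} = 1
G(4) = mex{1,0} = 2
G(5) = mex{2,1,0} = 3
G(6) = mex{3,0,1,0} = 2
G(7) = mex{2,1,0,1,0} = 3
G(8) = mex{3,2,1,0,1} = 4
G(9) = mex{4,3,2,1,0} = 5
G(10) = mex{5,2,3,2,1} = 0
G(11) = mex{0,3,2,3,2} = 1
G(12) = mex{1,4,3,2,3} = 0
G(13) = mex{0,5,4,3,2} = 1
G(14) = mex{1,0,5,4,3} = 2
G(15) = mex{2,1,0,5,4} = 3
G(16) = mex{3,0,1,0,5} = 2
G(17) = mex{2,1,0,1,0} = 3
G(18) = mex{3,2,1,0,1} = 4
G_B(18) = 4.
Combined Grundy value = 0 ⊕ 4 = 4.
A winning move leaves total XOR = 0, i.e. changes one component's Grundy value g to g ⊕ X where X is the current total.
Heap A: need g' = 0⊕4 = 4. Options: 14−1→G=2, 14−6→G=1, 14−8→G=2. Hits: 0.
Heap B: need g' = 4⊕4 = 0. Options: 18−1→G=3, 18−4→G=2, 18−5→G=1, 18−6→G=0, 18−7→G=1. Hits: 1.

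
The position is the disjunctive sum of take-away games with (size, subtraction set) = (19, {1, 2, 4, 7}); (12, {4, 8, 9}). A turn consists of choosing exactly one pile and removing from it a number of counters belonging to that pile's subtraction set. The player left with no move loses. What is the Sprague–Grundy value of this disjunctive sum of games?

2

Pile A, S = {1, 2, 4, 7}:
G(0) = 0
G(1) = mex{0} = 1
G(2) = mex{1,0} = 2
G(3) = mex{2,1} = 0
G(4) = mex{0,2,0} = 1
G(5) = mex{1,0,1} = 2
G(6) = mex{2,1,2} = 0
G(7) = mex{0,2,0,0} = 1
G(8) = mex{1,0,1,1} = 2
G(9) = mex{2,1,2,2} = 0
G(10) = mex{0,2,0,0} = 1
G(11) = mex{1,0,1,1} = 2
G(12) = mex{2,1,2,2} = 0
G(13) = mex{0,2,0,0} = 1
G(14) = mex{1,0,1,1} = 2
G(15) = mex{2,1,2,2} = 0
G(16) = mex{0,2,0,0} = 1
G(17) = mex{1,0,1,1} = 2
G(18) = mex{2,1,2,2} = 0
G(19) = mex{0,2,0,0} = 1
G_A(19) = 1.
Pile B, S = {4, 8, 9}:
G(0) = 0
G(1) = mex{} = 0
G(2) = mex{} = 0
G(3) = mex{} = 0
G(4) = mex{0} = 1
G(5) = mex{0} = 1
G(6) = mex{0} = 1
G(7) = mex{0} = 1
G(8) = mex{1,0} = 2
G(9) = mex{1,0,0} = 2
G(10) = mex{1,0,0} = 2
G(11) = mex{1,0,0} = 2
G(12) = mex{2,1,0} = 3
G_B(12) = 3.
Combined Grundy value = 1 ⊕ 3 = 2.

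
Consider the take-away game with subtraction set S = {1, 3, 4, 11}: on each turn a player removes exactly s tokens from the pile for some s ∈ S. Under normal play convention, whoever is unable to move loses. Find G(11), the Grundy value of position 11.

G(0) = 0
G(1) = mex{0} = 1
G(2) = mex{1} = 0
G(3) = mex{0,0} = 1
G(4) = mex{1,1,0} = 2
G(5) = mex{2,0,1} = 3
G(6) = mex{3,1,0} = 2
G(7) = mex{2,2,1} = 0
G(8) = mex{0,3,2} = 1
G(9) = mex{1,2,3} = 0
G(10) = mex{0,0,2} = 1
G(11) = mex{1,1,0,0} = 2

2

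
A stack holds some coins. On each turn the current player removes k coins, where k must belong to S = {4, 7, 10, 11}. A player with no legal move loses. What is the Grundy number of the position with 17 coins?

0

n :  0  1  2  3  4  5  6  7  8  9 10 11 12 13 14 15 16 17
G :  0  0  0  0  1  1  1  1  2  2  2  2  3  3  3  0  0  0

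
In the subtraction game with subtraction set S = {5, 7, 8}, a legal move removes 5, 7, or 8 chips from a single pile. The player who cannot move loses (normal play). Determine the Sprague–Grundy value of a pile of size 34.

1

n :  0  1  2  3  4  5  6  7  8  9 10 11 12 13 14 15 16 17 18 19 20 21 22 23 24 25 26 27 28 29 30 31 32 33 34
G :  0  0  0  0  0  1  1  1  1  1  2  2  2  0  0  0  0  0  1  1  1  1  1  2  2  2  0  0  0  0  0  1  1  1  1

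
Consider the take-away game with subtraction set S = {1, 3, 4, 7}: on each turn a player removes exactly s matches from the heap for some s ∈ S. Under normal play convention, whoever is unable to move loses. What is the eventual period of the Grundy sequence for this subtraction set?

8

G(0) = 0
G(1) = mex{0} = 1
G(2) = mex{1} = 0
G(3) = mex{0,0} = 1
G(4) = mex{1,1,0} = 2
G(5) = mex{2,0,1} = 3
G(6) = mex{3,1,0} = 2
G(7) = mex{2,2,1,0} = 3
G(8) = mex{3,3,2,1} = 0
G(9) = mex{0,2,3,0} = 1
G(10) = mex{1,3,2,1} = 0
G(11) = mex{0,0,3,2} = 1
G(12) = mex{1,1,0,3} = 2
G(13) = mex{2,0,1,2} = 3
G(14) = mex{3,1,0,3} = 2
G(15) = mex{2,2,1,0} = 3
G(16) = mex{3,3,2,1} = 0
G(17) = mex{0,2,3,0} = 1
G(n+8) = G(n) holds for n = 0,…,6 (a full window of length max(S) = 7), so the sequence is purely periodic with period 8.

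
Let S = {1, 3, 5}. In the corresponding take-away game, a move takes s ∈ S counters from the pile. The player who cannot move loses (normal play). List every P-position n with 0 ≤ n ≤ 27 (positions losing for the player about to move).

G(0) = 0
G(1) = mex{0} = 1
G(2) = mex{1} = 0
G(3) = mex{0,0} = 1
G(4) = mex{1,1} = 0
G(5) = mex{0,0,0} = 1
G(6) = mex{1,1,1} = 0
G(7) = mex{0,0,0} = 1
G(8) = mex{1,1,1} = 0
G(9) = mex{0,0,0} = 1
G(10) = mex{1,1,1} = 0
G(11) = mex{0,0,0} = 1
G(12) = mex{1,1,1} = 0
G(13) = mex{0,0,0} = 1
G(14) = mex{1,1,1} = 0
G(15) = mex{0,0,0} = 1
G(16) = mex{1,1,1} = 0
G(17) = mex{0,0,0} = 1
G(18) = mex{1,1,1} = 0
G(19) = mex{0,0,0} = 1
G(20) = mex{1,1,1} = 0
G(21) = mex{0,0,0} = 1
G(22) = mex{1,1,1} = 0
G(23) = mex{0,0,0} = 1
G(24) = mex{1,1,1} = 0
G(25) = mex{0,0,0} = 1
G(26) = mex{1,1,1} = 0
G(27) = mex{0,0,0} = 1
P-positions are exactly the n with G(n) = 0.

0, 2, 4, 6, 8, 10, 12, 14, 16, 18, 20, 22, 24, 26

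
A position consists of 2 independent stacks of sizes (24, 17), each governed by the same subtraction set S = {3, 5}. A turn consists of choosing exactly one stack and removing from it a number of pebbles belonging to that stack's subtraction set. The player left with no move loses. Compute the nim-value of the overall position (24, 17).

0

All stacks use S = {3, 5}:
G(0) = 0
G(1) = mex{} = 0
G(2) = mex{} = 0
G(3) = mex{0} = 1
G(4) = mex{0} = 1
G(5) = mex{0,0} = 1
G(6) = mex{1,0} = 2
G(7) = mex{1,0} = 2
G(8) = mex{1,1} = 0
G(9) = mex{2,1} = 0
G(10) = mex{2,1} = 0
G(11) = mex{0,2} = 1
G(12) = mex{0,2} = 1
G(13) = mex{0,0} = 1
G(14) = mex{1,0} = 2
G(15) = mex{1,0} = 2
G(16) = mex{1,1} = 0
G(17) = mex{2,1} = 0
G(18) = mex{2,1} = 0
G(19) = mex{0,2} = 1
G(20) = mex{0,2} = 1
G(21) = mex{0,0} = 1
G(22) = mex{1,0} = 2
G(23) = mex{1,0} = 2
G(24) = mex{1,1} = 0
Stack A: G(24) = 0.
Stack B: G(17) = 0.
Combined Grundy value = 0 ⊕ 0 = 0.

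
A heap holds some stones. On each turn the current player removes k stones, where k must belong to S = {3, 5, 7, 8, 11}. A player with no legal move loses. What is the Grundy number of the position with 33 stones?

1

n :  0  1  2  3  4  5  6  7  8  9 10 11 12 13 14 15 16 17 18 19 20 21 22 23 24 25 26 27 28 29 30 31 32 33
G :  0  0  0  1  1  1  2  2  2  3  3  3  4  4  0  0  0  1  1  1  2  2  2  3  3  3  4  4  0  0  0  1  1  1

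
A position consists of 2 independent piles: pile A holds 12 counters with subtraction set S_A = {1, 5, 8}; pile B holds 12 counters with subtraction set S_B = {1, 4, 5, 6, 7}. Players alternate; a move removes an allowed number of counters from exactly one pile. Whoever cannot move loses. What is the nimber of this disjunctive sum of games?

2

Pile A, S = {1, 5, 8}:
n :  0  1  2  3  4  5  6  7  8  9 10 11 12
G :  0  1  0  1  0  1  0  1  2  3  2  3  2
G_A(12) = 2.
Pile B, S = {1, 4, 5, 6, 7}:
n :  0  1  2  3  4  5  6  7  8  9 10 11 12
G :  0  1  0  1  2  3  2  3  4  5  0  1  0
G_B(12) = 0.
Combined Grundy value = 2 ⊕ 0 = 2.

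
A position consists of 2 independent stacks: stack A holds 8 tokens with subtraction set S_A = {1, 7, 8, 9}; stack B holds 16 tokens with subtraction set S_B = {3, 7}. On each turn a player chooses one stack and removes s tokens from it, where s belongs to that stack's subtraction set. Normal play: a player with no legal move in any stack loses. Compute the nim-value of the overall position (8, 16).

2

Stack A, S = {1, 7, 8, 9}:
n : 0 1 2 3 4 5 6 7 8
G : 0 1 0 1 0 1 0 1 2
G_A(8) = 2.
Stack B, S = {3, 7}:
G(0) = 0
G(1) = mex{} = 0
G(2) = mex{} = 0
G(3) = mex{0} = 1
G(4) = mex{0} = 1
G(5) = mex{0} = 1
G(6) = mex{1} = 0
G(7) = mex{1,0} = 2
G(8) = mex{1,0} = 2
G(9) = mex{0,0} = 1
G(10) = mex{2,1} = 0
G(11) = mex{2,1} = 0
G(12) = mex{1,1} = 0
G(13) = mex{0,0} = 1
G(14) = mex{0,2} = 1
G(15) = mex{0,2} = 1
G(16) = mex{1,1} = 0
G_B(16) = 0.
Combined Grundy value = 2 ⊕ 0 = 2.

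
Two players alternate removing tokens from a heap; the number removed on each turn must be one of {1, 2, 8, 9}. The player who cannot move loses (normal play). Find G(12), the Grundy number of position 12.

2

n :  0  1  2  3  4  5  6  7  8  9 10 11 12
G :  0  1  2  0  1  2  0  1  2  3  0  1  2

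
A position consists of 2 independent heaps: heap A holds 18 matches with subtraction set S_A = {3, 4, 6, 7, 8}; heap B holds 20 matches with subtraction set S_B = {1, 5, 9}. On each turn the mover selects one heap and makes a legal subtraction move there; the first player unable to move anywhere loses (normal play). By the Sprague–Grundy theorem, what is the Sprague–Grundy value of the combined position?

2

Heap A, S = {3, 4, 6, 7, 8}:
n :  0  1  2  3  4  5  6  7  8  9 10 11 12 13 14 15 16 17 18
G :  0  0  0  1  1  1  2  2  2  3  3  0  0  0  1  1  1  2  2
G_A(18) = 2.
Heap B, S = {1, 5, 9}:
n :  0  1  2  3  4  5  6  7  8  9 10 11 12 13 14 15 16 17 18 19 20
G :  0  1  0  1  0  1  0  1  0  1  0  1  0  1  0  1  0  1  0  1  0
G_B(20) = 0.
Combined Grundy value = 2 ⊕ 0 = 2.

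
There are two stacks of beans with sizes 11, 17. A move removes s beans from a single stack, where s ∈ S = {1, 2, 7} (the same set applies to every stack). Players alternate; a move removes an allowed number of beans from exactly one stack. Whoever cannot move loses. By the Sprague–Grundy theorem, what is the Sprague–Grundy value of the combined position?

All stacks use S = {1, 2, 7}:
G(0) = 0
G(1) = mex{0} = 1
G(2) = mex{1,0} = 2
G(3) = mex{2,1} = 0
G(4) = mex{0,2} = 1
G(5) = mex{1,0} = 2
G(6) = mex{2,1} = 0
G(7) = mex{0,2,0} = 1
G(8) = mex{1,0,1} = 2
G(9) = mex{2,1,2} = 0
G(10) = mex{0,2,0} = 1
G(11) = mex{1,0,1} = 2
G(12) = mex{2,1,2} = 0
G(13) = mex{0,2,0} = 1
G(14) = mex{1,0,1} = 2
G(15) = mex{2,1,2} = 0
G(16) = mex{0,2,0} = 1
G(17) = mex{1,0,1} = 2
Stack A: G(11) = 2.
Stack B: G(17) = 2.
Combined Grundy value = 2 ⊕ 2 = 0.

0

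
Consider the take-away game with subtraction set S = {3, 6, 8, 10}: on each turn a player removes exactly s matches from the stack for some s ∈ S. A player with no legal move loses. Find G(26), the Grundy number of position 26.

G(0) = 0
G(1) = mex{} = 0
G(2) = mex{} = 0
G(3) = mex{0} = 1
G(4) = mex{0} = 1
G(5) = mex{0} = 1
G(6) = mex{1,0} = 2
G(7) = mex{1,0} = 2
G(8) = mex{1,0,0} = 2
G(9) = mex{2,1,0} = 3
G(10) = mex{2,1,0,0} = 3
G(11) = mex{2,1,1,0} = 3
G(12) = mex{3,2,1,0} = 4
G(13) = mex{3,2,1,1} = 0
G(14) = mex{3,2,2,1} = 0
G(15) = mex{4,3,2,1} = 0
G(16) = mex{0,3,2,2} = 1
G(17) = mex{0,3,3,2} = 1
G(18) = mex{0,4,3,2} = 1
G(19) = mex{1,0,3,3} = 2
G(20) = mex{1,0,4,3} = 2
G(21) = mex{1,0,0,3} = 2
G(22) = mex{2,1,0,4} = 3
G(23) = mex{2,1,0,0} = 3
G(24) = mex{2,1,1,0} = 3
G(25) = mex{3,2,1,0} = 4
G(26) = mex{3,2,1,1} = 0

0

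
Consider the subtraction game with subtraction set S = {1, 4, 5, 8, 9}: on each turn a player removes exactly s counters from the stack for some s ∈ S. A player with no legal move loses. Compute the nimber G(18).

n :  0  1  2  3  4  5  6  7  8  9 10 11 12 13 14 15 16 17 18
G :  0  1  0  1  2  3  2  3  4  5  4  5  0  1  0  1  2  3  2

2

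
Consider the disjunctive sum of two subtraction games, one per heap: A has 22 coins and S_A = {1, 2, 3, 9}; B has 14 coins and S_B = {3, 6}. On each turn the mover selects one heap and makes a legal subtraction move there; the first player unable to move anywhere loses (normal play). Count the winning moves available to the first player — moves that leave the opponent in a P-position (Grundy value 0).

Heap A, S = {1, 2, 3, 9}:
G(0) = 0
G(1) = mex{0} = 1
G(2) = mex{1,0} = 2
G(3) = mex{2,1,0} = 3
G(4) = mex{3,2,1} = 0
G(5) = mex{0,3,2} = 1
G(6) = mex{1,0,3} = 2
G(7) = mex{2,1,0} = 3
G(8) = mex{3,2,1} = 0
G(9) = mex{0,3,2,0} = 1
G(10) = mex{1,0,3,1} = 2
G(11) = mex{2,1,0,2} = 3
G(12) = mex{3,2,1,3} = 0
G(13) = mex{0,3,2,0} = 1
G(14) = mex{1,0,3,1} = 2
G(15) = mex{2,1,0,2} = 3
G(16) = mex{3,2,1,3} = 0
G(17) = mex{0,3,2,0} = 1
G(18) = mex{1,0,3,1} = 2
G(19) = mex{2,1,0,2} = 3
G(20) = mex{3,2,1,3} = 0
G(21) = mex{0,3,2,0} = 1
G(22) = mex{1,0,3,1} = 2
G_A(22) = 2.
Heap B, S = {3, 6}:
G(0) = 0
G(1) = mex{} = 0
G(2) = mex{} = 0
G(3) = mex{0} = 1
G(4) = mex{0} = 1
G(5) = mex{0} = 1
G(6) = mex{1,0} = 2
G(7) = mex{1,0} = 2
G(8) = mex{1,0} = 2
G(9) = mex{2,1} = 0
G(10) = mex{2,1} = 0
G(11) = mex{2,1} = 0
G(12) = mex{0,2} = 1
G(13) = mex{0,2} = 1
G(14) = mex{0,2} = 1
G_B(14) = 1.
Combined Grundy value = 2 ⊕ 1 = 3.
A winning move leaves total XOR = 0, i.e. changes one component's Grundy value g to g ⊕ X where X is the current total.
Heap A: need g' = 2⊕3 = 1. Options: 22−1→G=1, 22−2→G=0, 22−3→G=3, 22−9→G=1. Hits: 2.
Heap B: need g' = 1⊕3 = 2. Options: 14−3→G=0, 14−6→G=2. Hits: 1.

3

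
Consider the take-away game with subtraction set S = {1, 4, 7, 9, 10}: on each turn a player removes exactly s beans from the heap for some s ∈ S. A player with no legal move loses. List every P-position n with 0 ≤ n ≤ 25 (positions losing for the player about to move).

0, 2, 5, 8, 13, 16, 19, 21, 24

G(0) = 0
G(1) = mex{0} = 1
G(2) = mex{1} = 0
G(3) = mex{0} = 1
G(4) = mex{1,0} = 2
G(5) = mex{2,1} = 0
G(6) = mex{0,0} = 1
G(7) = mex{1,1,0} = 2
G(8) = mex{2,2,1} = 0
G(9) = mex{0,0,0,0} = 1
G(10) = mex{1,1,1,1,0} = 2
G(11) = mex{2,2,2,0,1} = 3
G(12) = mex{3,0,0,1,0} = 2
G(13) = mex{2,1,1,2,1} = 0
G(14) = mex{0,2,2,0,2} = 1
G(15) = mex{1,3,0,1,0} = 2
G(16) = mex{2,2,1,2,1} = 0
G(17) = mex{0,0,2,0,2} = 1
G(18) = mex{1,1,3,1,0} = 2
G(19) = mex{2,2,2,2,1} = 0
G(20) = mex{0,0,0,3,2} = 1
G(21) = mex{1,1,1,2,3} = 0
G(22) = mex{0,2,2,0,2} = 1
G(23) = mex{1,0,0,1,0} = 2
G(24) = mex{2,1,1,2,1} = 0
G(25) = mex{0,0,2,0,2} = 1
P-positions are exactly the n with G(n) = 0.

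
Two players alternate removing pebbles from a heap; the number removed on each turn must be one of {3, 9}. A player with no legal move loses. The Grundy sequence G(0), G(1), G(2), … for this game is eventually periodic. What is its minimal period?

6

G(0) = 0
G(1) = mex{} = 0
G(2) = mex{} = 0
G(3) = mex{0} = 1
G(4) = mex{0} = 1
G(5) = mex{0} = 1
G(6) = mex{1} = 0
G(7) = mex{1} = 0
G(8) = mex{1} = 0
G(9) = mex{0,0} = 1
G(10) = mex{0,0} = 1
G(11) = mex{0,0} = 1
G(12) = mex{1,1} = 0
G(13) = mex{1,1} = 0
G(14) = mex{1,1} = 0
G(15) = mex{0,0} = 1
G(16) = mex{0,0} = 1
G(n+6) = G(n) holds for n = 0,…,8 (a full window of length max(S) = 9), so the sequence is purely periodic with period 6.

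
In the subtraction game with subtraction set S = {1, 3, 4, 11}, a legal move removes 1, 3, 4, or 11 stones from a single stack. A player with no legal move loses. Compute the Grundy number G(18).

G(0) = 0
G(1) = mex{0} = 1
G(2) = mex{1} = 0
G(3) = mex{0,0} = 1
G(4) = mex{1,1,0} = 2
G(5) = mex{2,0,1} = 3
G(6) = mex{3,1,0} = 2
G(7) = mex{2,2,1} = 0
G(8) = mex{0,3,2} = 1
G(9) = mex{1,2,3} = 0
G(10) = mex{0,0,2} = 1
G(11) = mex{1,1,0,0} = 2
G(12) = mex{2,0,1,1} = 3
G(13) = mex{3,1,0,0} = 2
G(14) = mex{2,2,1,1} = 0
G(15) = mex{0,3,2,2} = 1
G(16) = mex{1,2,3,3} = 0
G(17) = mex{0,0,2,2} = 1
G(18) = mex{1,1,0,0} = 2

2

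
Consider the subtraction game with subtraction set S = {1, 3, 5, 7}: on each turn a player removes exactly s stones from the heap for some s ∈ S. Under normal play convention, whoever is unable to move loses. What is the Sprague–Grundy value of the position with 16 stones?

0

G(0) = 0
G(1) = mex{0} = 1
G(2) = mex{1} = 0
G(3) = mex{0,0} = 1
G(4) = mex{1,1} = 0
G(5) = mex{0,0,0} = 1
G(6) = mex{1,1,1} = 0
G(7) = mex{0,0,0,0} = 1
G(8) = mex{1,1,1,1} = 0
G(9) = mex{0,0,0,0} = 1
G(10) = mex{1,1,1,1} = 0
G(11) = mex{0,0,0,0} = 1
G(12) = mex{1,1,1,1} = 0
G(13) = mex{0,0,0,0} = 1
G(14) = mex{1,1,1,1} = 0
G(15) = mex{0,0,0,0} = 1
G(16) = mex{1,1,1,1} = 0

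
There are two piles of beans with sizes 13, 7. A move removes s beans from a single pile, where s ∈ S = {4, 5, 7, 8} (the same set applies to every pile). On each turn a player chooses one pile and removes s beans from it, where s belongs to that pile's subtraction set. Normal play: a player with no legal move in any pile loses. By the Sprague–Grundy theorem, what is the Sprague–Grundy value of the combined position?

All piles use S = {4, 5, 7, 8}:
G(0) = 0
G(1) = mex{} = 0
G(2) = mex{} = 0
G(3) = mex{} = 0
G(4) = mex{0} = 1
G(5) = mex{0,0} = 1
G(6) = mex{0,0} = 1
G(7) = mex{0,0,0} = 1
G(8) = mex{1,0,0,0} = 2
G(9) = mex{1,1,0,0} = 2
G(10) = mex{1,1,0,0} = 2
G(11) = mex{1,1,1,0} = 2
G(12) = mex{2,1,1,1} = 0
G(13) = mex{2,2,1,1} = 0
Pile A: G(13) = 0.
Pile B: G(7) = 1.
Combined Grundy value = 0 ⊕ 1 = 1.

1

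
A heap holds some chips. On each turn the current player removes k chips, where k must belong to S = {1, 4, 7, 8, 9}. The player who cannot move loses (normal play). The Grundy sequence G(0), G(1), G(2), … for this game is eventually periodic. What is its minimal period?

G(0) = 0
G(1) = mex{0} = 1
G(2) = mex{1} = 0
G(3) = mex{0} = 1
G(4) = mex{1,0} = 2
G(5) = mex{2,1} = 0
G(6) = mex{0,0} = 1
G(7) = mex{1,1,0} = 2
G(8) = mex{2,2,1,0} = 3
G(9) = mex{3,0,0,1,0} = 2
G(10) = mex{2,1,1,0,1} = 3
G(11) = mex{3,2,2,1,0} = 4
G(12) = mex{4,3,0,2,1} = 5
G(13) = mex{5,2,1,0,2} = 3
G(14) = mex{3,3,2,1,0} = 4
G(15) = mex{4,4,3,2,1} = 0
G(16) = mex{0,5,2,3,2} = 1
G(17) = mex{1,3,3,2,3} = 0
G(18) = mex{0,4,4,3,2} = 1
G(19) = mex{1,0,5,4,3} = 2
G(20) = mex{2,1,3,5,4} = 0
G(21) = mex{0,0,4,3,5} = 1
G(22) = mex{1,1,0,4,3} = 2
G(23) = mex{2,2,1,0,4} = 3
G(24) = mex{3,0,0,1,0} = 2
G(25) = mex{2,1,1,0,1} = 3
G(26) = mex{3,2,2,1,0} = 4
G(27) = mex{4,3,0,2,1} = 5
G(28) = mex{5,2,1,0,2} = 3
G(29) = mex{3,3,2,1,0} = 4
G(30) = mex{4,4,3,2,1} = 0
G(31) = mex{0,5,2,3,2} = 1
G(n+15) = G(n) holds for n = 0,…,8 (a full window of length max(S) = 9), so the sequence is purely periodic with period 15.

15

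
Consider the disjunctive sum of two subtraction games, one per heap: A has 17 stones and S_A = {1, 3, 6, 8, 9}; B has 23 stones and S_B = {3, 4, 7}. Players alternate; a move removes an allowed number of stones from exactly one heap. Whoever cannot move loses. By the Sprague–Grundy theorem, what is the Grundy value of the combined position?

0

Heap A, S = {1, 3, 6, 8, 9}:
G(0) = 0
G(1) = mex{0} = 1
G(2) = mex{1} = 0
G(3) = mex{0,0} = 1
G(4) = mex{1,1} = 0
G(5) = mex{0,0} = 1
G(6) = mex{1,1,0} = 2
G(7) = mex{2,0,1} = 3
G(8) = mex{3,1,0,0} = 2
G(9) = mex{2,2,1,1,0} = 3
G(10) = mex{3,3,0,0,1} = 2
G(11) = mex{2,2,1,1,0} = 3
G(12) = mex{3,3,2,0,1} = 4
G(13) = mex{4,2,3,1,0} = 5
G(14) = mex{5,3,2,2,1} = 0
G(15) = mex{0,4,3,3,2} = 1
G(16) = mex{1,5,2,2,3} = 0
G(17) = mex{0,0,3,3,2} = 1
G_A(17) = 1.
Heap B, S = {3, 4, 7}:
n :  0  1  2  3  4  5  6  7  8  9 10 11 12 13 14 15 16 17 18 19 20 21 22 23
G :  0  0  0  1  1  1  2  2  2  3  0  0  0  1  1  1  2  2  2  3  0  0  0  1
G_B(23) = 1.
Combined Grundy value = 1 ⊕ 1 = 0.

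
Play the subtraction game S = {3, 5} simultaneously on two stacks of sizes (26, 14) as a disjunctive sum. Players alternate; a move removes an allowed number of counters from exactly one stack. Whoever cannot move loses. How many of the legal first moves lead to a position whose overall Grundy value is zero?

All stacks use S = {3, 5}:
G(0) = 0
G(1) = mex{} = 0
G(2) = mex{} = 0
G(3) = mex{0} = 1
G(4) = mex{0} = 1
G(5) = mex{0,0} = 1
G(6) = mex{1,0} = 2
G(7) = mex{1,0} = 2
G(8) = mex{1,1} = 0
G(9) = mex{2,1} = 0
G(10) = mex{2,1} = 0
G(11) = mex{0,2} = 1
G(12) = mex{0,2} = 1
G(13) = mex{0,0} = 1
G(14) = mex{1,0} = 2
G(15) = mex{1,0} = 2
G(16) = mex{1,1} = 0
G(17) = mex{2,1} = 0
G(18) = mex{2,1} = 0
G(19) = mex{0,2} = 1
G(20) = mex{0,2} = 1
G(21) = mex{0,0} = 1
G(22) = mex{1,0} = 2
G(23) = mex{1,0} = 2
G(24) = mex{1,1} = 0
G(25) = mex{2,1} = 0
G(26) = mex{2,1} = 0
Stack A: G(26) = 0.
Stack B: G(14) = 2.
Combined Grundy value = 0 ⊕ 2 = 2.
A winning move leaves total XOR = 0, i.e. changes one component's Grundy value g to g ⊕ X where X is the current total.
Stack A: need g' = 0⊕2 = 2. Options: 26−3→G=2, 26−5→G=1. Hits: 1.
Stack B: need g' = 2⊕2 = 0. Options: 14−3→G=1, 14−5→G=0. Hits: 1.

2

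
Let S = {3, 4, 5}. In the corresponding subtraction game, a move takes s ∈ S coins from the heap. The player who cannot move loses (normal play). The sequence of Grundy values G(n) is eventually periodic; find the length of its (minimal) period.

8

n :  0  1  2  3  4  5  6  7  8  9 10 11 12 13 14 15 16 17
G :  0  0  0  1  1  1  2  2  0  0  0  1  1  1  2  2  0  0
G(n+8) = G(n) holds for n = 0,…,4 (a full window of length max(S) = 5), so the sequence is purely periodic with period 8.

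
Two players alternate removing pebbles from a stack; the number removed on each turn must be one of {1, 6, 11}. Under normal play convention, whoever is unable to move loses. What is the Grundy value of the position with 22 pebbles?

1

G(0) = 0
G(1) = mex{0} = 1
G(2) = mex{1} = 0
G(3) = mex{0} = 1
G(4) = mex{1} = 0
G(5) = mex{0} = 1
G(6) = mex{1,0} = 2
G(7) = mex{2,1} = 0
G(8) = mex{0,0} = 1
G(9) = mex{1,1} = 0
G(10) = mex{0,0} = 1
G(11) = mex{1,1,0} = 2
G(12) = mex{2,2,1} = 0
G(13) = mex{0,0,0} = 1
G(14) = mex{1,1,1} = 0
G(15) = mex{0,0,0} = 1
G(16) = mex{1,1,1} = 0
G(17) = mex{0,2,2} = 1
G(18) = mex{1,0,0} = 2
G(19) = mex{2,1,1} = 0
G(20) = mex{0,0,0} = 1
G(21) = mex{1,1,1} = 0
G(22) = mex{0,0,2} = 1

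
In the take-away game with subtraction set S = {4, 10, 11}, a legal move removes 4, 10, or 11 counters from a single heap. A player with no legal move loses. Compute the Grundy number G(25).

2

n :  0  1  2  3  4  5  6  7  8  9 10 11 12 13 14 15 16 17 18 19 20 21 22 23 24 25
G :  0  0  0  0  1  1  1  1  0  0  2  2  1  1  3  0  0  0  2  1  1  1  0  0  0  2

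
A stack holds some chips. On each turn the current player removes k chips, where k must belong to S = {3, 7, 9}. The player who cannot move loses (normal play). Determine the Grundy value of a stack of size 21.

n :  0  1  2  3  4  5  6  7  8  9 10 11 12 13 14 15 16 17 18 19 20 21
G :  0  0  0  1  1  1  0  2  2  1  3  3  0  2  0  1  0  1  0  1  0  1

1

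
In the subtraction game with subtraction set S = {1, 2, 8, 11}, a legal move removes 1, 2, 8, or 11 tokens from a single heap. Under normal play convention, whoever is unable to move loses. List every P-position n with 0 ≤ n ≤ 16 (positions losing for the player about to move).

G(0) = 0
G(1) = mex{0} = 1
G(2) = mex{1,0} = 2
G(3) = mex{2,1} = 0
G(4) = mex{0,2} = 1
G(5) = mex{1,0} = 2
G(6) = mex{2,1} = 0
G(7) = mex{0,2} = 1
G(8) = mex{1,0,0} = 2
G(9) = mex{2,1,1} = 0
G(10) = mex{0,2,2} = 1
G(11) = mex{1,0,0,0} = 2
G(12) = mex{2,1,1,1} = 0
G(13) = mex{0,2,2,2} = 1
G(14) = mex{1,0,0,0} = 2
G(15) = mex{2,1,1,1} = 0
G(16) = mex{0,2,2,2} = 1
P-positions are exactly the n with G(n) = 0.

0, 3, 6, 9, 12, 15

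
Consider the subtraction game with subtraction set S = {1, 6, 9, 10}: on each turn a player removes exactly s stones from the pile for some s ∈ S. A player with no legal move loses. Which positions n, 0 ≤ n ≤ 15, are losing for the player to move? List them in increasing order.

0, 2, 4, 7, 15

n :  0  1  2  3  4  5  6  7  8  9 10 11 12 13 14 15
G :  0  1  0  1  0  1  2  0  1  2  3  2  3  2  3  0
P-positions are exactly the n with G(n) = 0.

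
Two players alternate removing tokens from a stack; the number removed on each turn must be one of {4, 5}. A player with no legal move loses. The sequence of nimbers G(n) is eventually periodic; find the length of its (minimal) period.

9

n :  0  1  2  3  4  5  6  7  8  9 10 11 12 13 14 15 16 17 18 19
G :  0  0  0  0  1  1  1  1  2  0  0  0  0  1  1  1  1  2  0  0
G(n+9) = G(n) holds for n = 0,…,4 (a full window of length max(S) = 5), so the sequence is purely periodic with period 9.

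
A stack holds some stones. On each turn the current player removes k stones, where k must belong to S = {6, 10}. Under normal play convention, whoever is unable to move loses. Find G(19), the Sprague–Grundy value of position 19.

G(0) = 0
G(1) = mex{} = 0
G(2) = mex{} = 0
G(3) = mex{} = 0
G(4) = mex{} = 0
G(5) = mex{} = 0
G(6) = mex{0} = 1
G(7) = mex{0} = 1
G(8) = mex{0} = 1
G(9) = mex{0} = 1
G(10) = mex{0,0} = 1
G(11) = mex{0,0} = 1
G(12) = mex{1,0} = 2
G(13) = mex{1,0} = 2
G(14) = mex{1,0} = 2
G(15) = mex{1,0} = 2
G(16) = mex{1,1} = 0
G(17) = mex{1,1} = 0
G(18) = mex{2,1} = 0
G(19) = mex{2,1} = 0

0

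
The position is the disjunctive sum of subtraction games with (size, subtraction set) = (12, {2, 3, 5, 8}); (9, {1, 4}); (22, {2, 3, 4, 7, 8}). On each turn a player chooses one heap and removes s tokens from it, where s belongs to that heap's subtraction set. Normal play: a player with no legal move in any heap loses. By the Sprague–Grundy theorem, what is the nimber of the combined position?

6

Heap A, S = {2, 3, 5, 8}:
n :  0  1  2  3  4  5  6  7  8  9 10 11 12
G :  0  0  1  1  2  2  3  0  4  1  3  0  4
G_A(12) = 4.
Heap B, S = {1, 4}:
G(0) = 0
G(1) = mex{0} = 1
G(2) = mex{1} = 0
G(3) = mex{0} = 1
G(4) = mex{1,0} = 2
G(5) = mex{2,1} = 0
G(6) = mex{0,0} = 1
G(7) = mex{1,1} = 0
G(8) = mex{0,2} = 1
G(9) = mex{1,0} = 2
G_B(9) = 2.
Heap C, S = {2, 3, 4, 7, 8}:
G(0) = 0
G(1) = mex{} = 0
G(2) = mex{0} = 1
G(3) = mex{0,0} = 1
G(4) = mex{1,0,0} = 2
G(5) = mex{1,1,0} = 2
G(6) = mex{2,1,1} = 0
G(7) = mex{2,2,1,0} = 3
G(8) = mex{0,2,2,0,0} = 1
G(9) = mex{3,0,2,1,0} = 4
G(10) = mex{1,3,0,1,1} = 2
G(11) = mex{4,1,3,2,1} = 0
G(12) = mex{2,4,1,2,2} = 0
G(13) = mex{0,2,4,0,2} = 1
G(14) = mex{0,0,2,3,0} = 1
G(15) = mex{1,0,0,1,3} = 2
G(16) = mex{1,1,0,4,1} = 2
G(17) = mex{2,1,1,2,4} = 0
G(18) = mex{2,2,1,0,2} = 3
G(19) = mex{0,2,2,0,0} = 1
G(20) = mex{3,0,2,1,0} = 4
G(21) = mex{1,3,0,1,1} = 2
G(22) = mex{4,1,3,2,1} = 0
G_C(22) = 0.
Combined Grundy value = 4 ⊕ 2 ⊕ 0 = 6.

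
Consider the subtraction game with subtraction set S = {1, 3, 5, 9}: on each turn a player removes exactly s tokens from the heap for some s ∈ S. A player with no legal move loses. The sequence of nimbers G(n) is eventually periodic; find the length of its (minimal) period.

n :  0  1  2  3  4  5  6  7  8  9 10 11 12 13 14
G :  0  1  0  1  0  1  0  1  0  1  0  1  0  1  0
G(n+2) = G(n) holds for n = 0,…,8 (a full window of length max(S) = 9), so the sequence is purely periodic with period 2.

2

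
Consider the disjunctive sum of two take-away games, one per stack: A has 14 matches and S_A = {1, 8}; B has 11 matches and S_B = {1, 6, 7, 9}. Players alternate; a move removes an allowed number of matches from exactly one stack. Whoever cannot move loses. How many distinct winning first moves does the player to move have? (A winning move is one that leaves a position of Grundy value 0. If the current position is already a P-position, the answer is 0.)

1

Stack A, S = {1, 8}:
G(0) = 0
G(1) = mex{0} = 1
G(2) = mex{1} = 0
G(3) = mex{0} = 1
G(4) = mex{1} = 0
G(5) = mex{0} = 1
G(6) = mex{1} = 0
G(7) = mex{0} = 1
G(8) = mex{1,0} = 2
G(9) = mex{2,1} = 0
G(10) = mex{0,0} = 1
G(11) = mex{1,1} = 0
G(12) = mex{0,0} = 1
G(13) = mex{1,1} = 0
G(14) = mex{0,0} = 1
G_A(14) = 1.
Stack B, S = {1, 6, 7, 9}:
n :  0  1  2  3  4  5  6  7  8  9 10 11
G :  0  1  0  1  0  1  2  3  2  3  2  3
G_B(11) = 3.
Combined Grundy value = 1 ⊕ 3 = 2.
A winning move leaves total XOR = 0, i.e. changes one component's Grundy value g to g ⊕ X where X is the current total.
Stack A: need g' = 1⊕2 = 3. Options: 14−1→G=0, 14−8→G=0. Hits: 0.
Stack B: need g' = 3⊕2 = 1. Options: 11−1→G=2, 11−6→G=1, 11−7→G=0, 11−9→G=0. Hits: 1.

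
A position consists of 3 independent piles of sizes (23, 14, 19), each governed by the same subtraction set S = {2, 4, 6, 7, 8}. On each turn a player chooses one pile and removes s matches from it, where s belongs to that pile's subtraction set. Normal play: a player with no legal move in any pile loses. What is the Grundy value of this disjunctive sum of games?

All piles use S = {2, 4, 6, 7, 8}:
G(0) = 0
G(1) = mex{} = 0
G(2) = mex{0} = 1
G(3) = mex{0} = 1
G(4) = mex{1,0} = 2
G(5) = mex{1,0} = 2
G(6) = mex{2,1,0} = 3
G(7) = mex{2,1,0,0} = 3
G(8) = mex{3,2,1,0,0} = 4
G(9) = mex{3,2,1,1,0} = 4
G(10) = mex{4,3,2,1,1} = 0
G(11) = mex{4,3,2,2,1} = 0
G(12) = mex{0,4,3,2,2} = 1
G(13) = mex{0,4,3,3,2} = 1
G(14) = mex{1,0,4,3,3} = 2
G(15) = mex{1,0,4,4,3} = 2
G(16) = mex{2,1,0,4,4} = 3
G(17) = mex{2,1,0,0,4} = 3
G(18) = mex{3,2,1,0,0} = 4
G(19) = mex{3,2,1,1,0} = 4
G(20) = mex{4,3,2,1,1} = 0
G(21) = mex{4,3,2,2,1} = 0
G(22) = mex{0,4,3,2,2} = 1
G(23) = mex{0,4,3,3,2} = 1
Pile A: G(23) = 1.
Pile B: G(14) = 2.
Pile C: G(19) = 4.
Combined Grundy value = 1 ⊕ 2 ⊕ 4 = 7.

7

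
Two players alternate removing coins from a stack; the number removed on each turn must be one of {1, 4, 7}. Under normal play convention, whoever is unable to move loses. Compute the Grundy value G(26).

n :  0  1  2  3  4  5  6  7  8  9 10 11 12 13 14 15 16 17 18 19 20 21 22 23 24 25 26
G :  0  1  0  1  2  0  1  2  0  1  0  1  2  0  1  2  0  1  0  1  2  0  1  2  0  1  0

0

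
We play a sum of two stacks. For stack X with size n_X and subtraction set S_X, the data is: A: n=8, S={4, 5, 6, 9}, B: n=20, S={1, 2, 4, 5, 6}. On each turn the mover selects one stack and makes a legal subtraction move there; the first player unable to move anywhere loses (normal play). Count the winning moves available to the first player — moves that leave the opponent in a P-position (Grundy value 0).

3

Stack A, S = {4, 5, 6, 9}:
G(0) = 0
G(1) = mex{} = 0
G(2) = mex{} = 0
G(3) = mex{} = 0
G(4) = mex{0} = 1
G(5) = mex{0,0} = 1
G(6) = mex{0,0,0} = 1
G(7) = mex{0,0,0} = 1
G(8) = mex{1,0,0} = 2
G_A(8) = 2.
Stack B, S = {1, 2, 4, 5, 6}:
n :  0  1  2  3  4  5  6  7  8  9 10 11 12 13 14 15 16 17 18 19 20
G :  0  1  2  0  1  2  3  4  5  3  0  1  2  0  1  2  3  4  5  3  0
G_B(20) = 0.
Combined Grundy value = 2 ⊕ 0 = 2.
A winning move leaves total XOR = 0, i.e. changes one component's Grundy value g to g ⊕ X where X is the current total.
Stack A: need g' = 2⊕2 = 0. Options: 8−4→G=1, 8−5→G=0, 8−6→G=0. Hits: 2.
Stack B: need g' = 0⊕2 = 2. Options: 20−1→G=3, 20−2→G=5, 20−4→G=3, 20−5→G=2, 20−6→G=1. Hits: 1.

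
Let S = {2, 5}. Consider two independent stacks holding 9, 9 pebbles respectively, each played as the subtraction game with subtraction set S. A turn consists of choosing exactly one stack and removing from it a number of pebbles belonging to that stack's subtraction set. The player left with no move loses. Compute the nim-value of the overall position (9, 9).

All stacks use S = {2, 5}:
G(0) = 0
G(1) = mex{} = 0
G(2) = mex{0} = 1
G(3) = mex{0} = 1
G(4) = mex{1} = 0
G(5) = mex{1,0} = 2
G(6) = mex{0,0} = 1
G(7) = mex{2,1} = 0
G(8) = mex{1,1} = 0
G(9) = mex{0,0} = 1
Stack A: G(9) = 1.
Stack B: G(9) = 1.
Combined Grundy value = 1 ⊕ 1 = 0.

0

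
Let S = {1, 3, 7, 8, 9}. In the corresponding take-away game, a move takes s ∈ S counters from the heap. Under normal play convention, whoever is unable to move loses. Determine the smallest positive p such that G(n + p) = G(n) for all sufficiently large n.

G(0) = 0
G(1) = mex{0} = 1
G(2) = mex{1} = 0
G(3) = mex{0,0} = 1
G(4) = mex{1,1} = 0
G(5) = mex{0,0} = 1
G(6) = mex{1,1} = 0
G(7) = mex{0,0,0} = 1
G(8) = mex{1,1,1,0} = 2
G(9) = mex{2,0,0,1,0} = 3
G(10) = mex{3,1,1,0,1} = 2
G(11) = mex{2,2,0,1,0} = 3
G(12) = mex{3,3,1,0,1} = 2
G(13) = mex{2,2,0,1,0} = 3
G(14) = mex{3,3,1,0,1} = 2
G(15) = mex{2,2,2,1,0} = 3
G(16) = mex{3,3,3,2,1} = 0
G(17) = mex{0,2,2,3,2} = 1
G(18) = mex{1,3,3,2,3} = 0
G(19) = mex{0,0,2,3,2} = 1
G(20) = mex{1,1,3,2,3} = 0
G(21) = mex{0,0,2,3,2} = 1
G(22) = mex{1,1,3,2,3} = 0
G(23) = mex{0,0,0,3,2} = 1
G(24) = mex{1,1,1,0,3} = 2
G(25) = mex{2,0,0,1,0} = 3
G(26) = mex{3,1,1,0,1} = 2
G(27) = mex{2,2,0,1,0} = 3
G(28) = mex{3,3,1,0,1} = 2
G(29) = mex{2,2,0,1,0} = 3
G(30) = mex{3,3,1,0,1} = 2
G(31) = mex{2,2,2,1,0} = 3
G(32) = mex{3,3,3,2,1} = 0
G(33) = mex{0,2,2,3,2} = 1
G(n+16) = G(n) holds for n = 0,…,8 (a full window of length max(S) = 9), so the sequence is purely periodic with period 16.

16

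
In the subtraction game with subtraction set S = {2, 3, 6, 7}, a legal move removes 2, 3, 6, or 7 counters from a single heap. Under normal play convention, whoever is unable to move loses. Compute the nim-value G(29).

1

n :  0  1  2  3  4  5  6  7  8  9 10 11 12 13 14 15 16 17 18 19 20 21 22 23 24 25 26 27 28 29
G :  0  0  1  1  2  0  3  1  2  0  0  1  1  2  0  3  1  2  0  0  1  1  2  0  3  1  2  0  0  1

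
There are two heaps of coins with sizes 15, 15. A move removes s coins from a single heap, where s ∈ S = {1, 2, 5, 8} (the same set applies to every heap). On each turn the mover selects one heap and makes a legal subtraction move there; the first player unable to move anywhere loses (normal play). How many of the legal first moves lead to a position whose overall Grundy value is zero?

0

All heaps use S = {1, 2, 5, 8}:
n :  0  1  2  3  4  5  6  7  8  9 10 11 12 13 14 15
G :  0  1  2  0  1  2  0  1  2  0  1  2  0  1  2  0
Heap A: G(15) = 0.
Heap B: G(15) = 0.
Combined Grundy value = 0 ⊕ 0 = 0.
A winning move leaves total XOR = 0, i.e. changes one component's Grundy value g to g ⊕ X where X is the current total.
Heap A: target g' = 0⊕0 = 0, but every legal move changes the Grundy value (mex property), so 0 moves.
Heap B: target g' = 0⊕0 = 0, but every legal move changes the Grundy value (mex property), so 0 moves.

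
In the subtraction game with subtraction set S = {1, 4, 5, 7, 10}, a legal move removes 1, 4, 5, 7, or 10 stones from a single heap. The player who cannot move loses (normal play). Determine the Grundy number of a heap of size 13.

3

n :  0  1  2  3  4  5  6  7  8  9 10 11 12 13
G :  0  1  0  1  2  3  2  3  0  1  4  0  1  3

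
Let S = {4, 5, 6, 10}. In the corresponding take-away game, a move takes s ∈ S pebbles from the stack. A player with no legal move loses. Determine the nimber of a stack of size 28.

0

G(0) = 0
G(1) = mex{} = 0
G(2) = mex{} = 0
G(3) = mex{} = 0
G(4) = mex{0} = 1
G(5) = mex{0,0} = 1
G(6) = mex{0,0,0} = 1
G(7) = mex{0,0,0} = 1
G(8) = mex{1,0,0} = 2
G(9) = mex{1,1,0} = 2
G(10) = mex{1,1,1,0} = 2
G(11) = mex{1,1,1,0} = 2
G(12) = mex{2,1,1,0} = 3
G(13) = mex{2,2,1,0} = 3
G(14) = mex{2,2,2,1} = 0
G(15) = mex{2,2,2,1} = 0
G(16) = mex{3,2,2,1} = 0
G(17) = mex{3,3,2,1} = 0
G(18) = mex{0,3,3,2} = 1
G(19) = mex{0,0,3,2} = 1
G(20) = mex{0,0,0,2} = 1
G(21) = mex{0,0,0,2} = 1
G(22) = mex{1,0,0,3} = 2
G(23) = mex{1,1,0,3} = 2
G(24) = mex{1,1,1,0} = 2
G(25) = mex{1,1,1,0} = 2
G(26) = mex{2,1,1,0} = 3
G(27) = mex{2,2,1,0} = 3
G(28) = mex{2,2,2,1} = 0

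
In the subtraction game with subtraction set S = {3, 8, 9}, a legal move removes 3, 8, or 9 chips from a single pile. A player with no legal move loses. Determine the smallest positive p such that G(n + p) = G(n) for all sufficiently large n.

17

G(0) = 0
G(1) = mex{} = 0
G(2) = mex{} = 0
G(3) = mex{0} = 1
G(4) = mex{0} = 1
G(5) = mex{0} = 1
G(6) = mex{1} = 0
G(7) = mex{1} = 0
G(8) = mex{1,0} = 2
G(9) = mex{0,0,0} = 1
G(10) = mex{0,0,0} = 1
G(11) = mex{2,1,0} = 3
G(12) = mex{1,1,1} = 0
G(13) = mex{1,1,1} = 0
G(14) = mex{3,0,1} = 2
G(15) = mex{0,0,0} = 1
G(16) = mex{0,2,0} = 1
G(17) = mex{2,1,2} = 0
G(18) = mex{1,1,1} = 0
G(19) = mex{1,3,1} = 0
G(20) = mex{0,0,3} = 1
G(21) = mex{0,0,0} = 1
G(22) = mex{0,2,0} = 1
G(23) = mex{1,1,2} = 0
G(24) = mex{1,1,1} = 0
G(25) = mex{1,0,1} = 2
G(26) = mex{0,0,0} = 1
G(27) = mex{0,0,0} = 1
G(28) = mex{2,1,0} = 3
G(29) = mex{1,1,1} = 0
G(30) = mex{1,1,1} = 0
G(31) = mex{3,0,1} = 2
G(32) = mex{0,0,0} = 1
G(33) = mex{0,2,0} = 1
G(34) = mex{2,1,2} = 0
G(35) = mex{1,1,1} = 0
G(n+17) = G(n) holds for n = 0,…,8 (a full window of length max(S) = 9), so the sequence is purely periodic with period 17.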